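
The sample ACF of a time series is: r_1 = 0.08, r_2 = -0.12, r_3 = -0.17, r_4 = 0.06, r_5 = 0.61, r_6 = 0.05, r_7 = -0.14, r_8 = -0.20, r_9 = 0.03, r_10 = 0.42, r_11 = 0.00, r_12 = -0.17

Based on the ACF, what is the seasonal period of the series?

5

The largest autocorrelation is r_5 = 0.61, with a weaker echo at lag 10 (0.42); the remaining lags stay at or below 0.08.
The dominant spike at lag 5 indicates a seasonal period of 5.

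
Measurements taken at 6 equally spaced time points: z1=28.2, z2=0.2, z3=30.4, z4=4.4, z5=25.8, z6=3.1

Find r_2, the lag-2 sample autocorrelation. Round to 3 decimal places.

Mean z̄ = (28.2 + 0.2 + 30.4 + 4.4 + 25.8 + 3.1)/6 = 15.3500
Deviations from mean: 12.8500, -15.1500, 15.0500, -10.9500, 10.4500, -12.2500
Σ(z_t−z̄)(z_{t+2}−z̄) = (193.3925) + (165.8925) + (157.2725) + (134.1375) = 650.6950
Denominator Σ(z_t−z̄)² = 1000.3150
r_2 = 650.6950 / 1000.3150 = 0.650

0.650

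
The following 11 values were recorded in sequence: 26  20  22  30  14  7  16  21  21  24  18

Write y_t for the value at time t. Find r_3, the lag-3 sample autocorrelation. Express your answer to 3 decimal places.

-0.115

Mean ȳ = (26 + 20 + 22 + 30 + 14 + 7 + 16 + 21 + 21 + 24 + 18)/11 = 19.9091
Numerator Σ_{t=1}^{8}(y_t−ȳ)(y_{t+3}−ȳ) = -44.1157
Denominator Σ(y_t−ȳ)² = 382.9091
r_3 = -44.1157 / 382.9091 = -0.115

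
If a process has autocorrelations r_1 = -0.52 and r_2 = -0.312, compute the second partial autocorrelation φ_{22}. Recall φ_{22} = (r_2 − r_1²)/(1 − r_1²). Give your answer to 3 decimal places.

-0.798

φ_{22} = (r_2 − r_1²) / (1 − r_1²)
r_1² = (-0.52)² = 0.2704
Numerator = -0.312 − 0.2704 = -0.5824; denominator = 1 − 0.2704 = 0.7296
φ_{22} = -0.5824 / 0.7296 = -0.798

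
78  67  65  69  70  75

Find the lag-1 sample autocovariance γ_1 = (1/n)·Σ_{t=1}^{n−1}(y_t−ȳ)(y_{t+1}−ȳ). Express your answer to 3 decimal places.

Mean ȳ = (78 + 67 + 65 + 69 + 70 + 75)/6 = 70.6667
Deviations: 7.3333, -3.6667, -5.6667, -1.6667, -0.6667, 4.3333
Σ_{t=1}^{5}(y_t−ȳ)(y_{t+1}−ȳ) = 1.5556
γ_1 = 1.5556 / 6 = 0.259

0.259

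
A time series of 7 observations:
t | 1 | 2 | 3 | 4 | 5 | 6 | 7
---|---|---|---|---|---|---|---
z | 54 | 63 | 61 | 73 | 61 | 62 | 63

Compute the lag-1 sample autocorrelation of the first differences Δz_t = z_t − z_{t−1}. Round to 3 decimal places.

-0.547

First differences Δz: 9, -2, 12, -12, 1, 1
Mean of differences = 1.5000
Numerator Σ(Δz_t−Δz̄)(Δz_{t+1}−Δz̄) = -197.7500
Denominator Σ(Δz_t−Δz̄)² = 361.5000
r_1(Δz) = -197.7500 / 361.5000 = -0.547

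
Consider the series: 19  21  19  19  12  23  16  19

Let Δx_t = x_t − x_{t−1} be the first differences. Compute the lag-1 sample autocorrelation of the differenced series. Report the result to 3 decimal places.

First differences Δx: 2, -2, 0, -7, 11, -7, 3
Mean of differences = 0.0000
Numerator Σ(Δx_t−Δx̄)(Δx_{t+1}−Δx̄) = -179.0000
Denominator Σ(Δx_t−Δx̄)² = 236.0000
r_1(Δx) = -179.0000 / 236.0000 = -0.758

-0.758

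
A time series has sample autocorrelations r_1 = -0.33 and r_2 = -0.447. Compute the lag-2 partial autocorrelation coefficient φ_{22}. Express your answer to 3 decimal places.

φ_{22} = (r_2 − r_1²) / (1 − r_1²)
r_1² = (-0.33)² = 0.1089
Numerator = -0.447 − 0.1089 = -0.5559; denominator = 1 − 0.1089 = 0.8911
φ_{22} = -0.5559 / 0.8911 = -0.624

-0.624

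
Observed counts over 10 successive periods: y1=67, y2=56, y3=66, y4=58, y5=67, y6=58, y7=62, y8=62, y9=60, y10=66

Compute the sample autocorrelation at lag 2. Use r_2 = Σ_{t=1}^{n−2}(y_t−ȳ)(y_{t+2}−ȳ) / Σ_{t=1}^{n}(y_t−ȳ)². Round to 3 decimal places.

0.519

Mean ȳ = (67 + 56 + 66 + 58 + 67 + 58 + 62 + 62 + 60 + 66)/10 = 62.2000
Numerator Σ_{t=1}^{8}(y_t−ȳ)(y_{t+2}−ȳ) = 79.7200
Denominator Σ(y_t−ȳ)² = 153.6000
r_2 = 79.7200 / 153.6000 = 0.519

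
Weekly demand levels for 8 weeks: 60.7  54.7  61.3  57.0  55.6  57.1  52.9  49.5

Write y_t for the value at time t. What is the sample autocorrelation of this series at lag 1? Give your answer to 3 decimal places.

0.075

Mean ȳ = (60.7 + 54.7 + 61.3 + 57.0 + 55.6 + 57.1 + 52.9 + 49.5)/8 = 56.1000
Σ(y_t−ȳ)(y_{t+1}−ȳ) = (-6.4400) + (-7.2800) + (4.6800) + (-0.4500) + (-0.5000) + (-3.2000) + (21.1200) = 7.9300
Denominator Σ(y_t−ȳ)² = 106.0200
r_1 = 7.9300 / 106.0200 = 0.075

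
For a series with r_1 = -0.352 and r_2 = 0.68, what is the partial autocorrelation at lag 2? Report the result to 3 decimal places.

φ_{22} = (r_2 − r_1²) / (1 − r_1²)
r_1² = (-0.352)² = 0.123904
Numerator = 0.68 − 0.1239 = 0.5561; denominator = 1 − 0.1239 = 0.8761
φ_{22} = 0.5561 / 0.8761 = 0.635

0.635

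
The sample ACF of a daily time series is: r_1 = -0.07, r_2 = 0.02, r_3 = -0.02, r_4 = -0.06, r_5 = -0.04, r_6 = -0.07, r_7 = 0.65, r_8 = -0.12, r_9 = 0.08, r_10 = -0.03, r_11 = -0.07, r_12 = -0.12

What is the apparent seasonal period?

7

The largest autocorrelation is r_7 = 0.65; the remaining lags stay at or below 0.08.
The dominant spike at lag 7 indicates a seasonal period of 7.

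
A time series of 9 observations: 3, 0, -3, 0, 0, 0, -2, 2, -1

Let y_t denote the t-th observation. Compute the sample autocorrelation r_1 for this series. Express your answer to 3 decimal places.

Mean ȳ = (3 + 0 − 3 + 0 + 0 + 0 − 2 + 2 − 1)/9 = -0.1111
Numerator Σ_{t=1}^{8}(y_t−ȳ)(y_{t+1}−ȳ) = -6.3457
Denominator Σ(y_t−ȳ)² = 26.8889
r_1 = -6.3457 / 26.8889 = -0.236

-0.236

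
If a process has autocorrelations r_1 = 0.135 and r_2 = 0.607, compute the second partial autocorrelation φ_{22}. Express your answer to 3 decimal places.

φ_{22} = (r_2 − r_1²) / (1 − r_1²)
r_1² = (0.135)² = 0.018225
Numerator = 0.607 − 0.0182 = 0.5888; denominator = 1 − 0.0182 = 0.9818
φ_{22} = 0.5888 / 0.9818 = 0.600

0.600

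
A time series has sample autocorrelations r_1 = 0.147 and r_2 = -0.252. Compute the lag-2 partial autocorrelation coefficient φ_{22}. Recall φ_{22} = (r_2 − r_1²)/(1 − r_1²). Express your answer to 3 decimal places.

φ_{22} = (r_2 − r_1²) / (1 − r_1²)
r_1² = (0.147)² = 0.021609
Numerator = -0.252 − 0.0216 = -0.2736; denominator = 1 − 0.0216 = 0.9784
φ_{22} = -0.2736 / 0.9784 = -0.280

-0.280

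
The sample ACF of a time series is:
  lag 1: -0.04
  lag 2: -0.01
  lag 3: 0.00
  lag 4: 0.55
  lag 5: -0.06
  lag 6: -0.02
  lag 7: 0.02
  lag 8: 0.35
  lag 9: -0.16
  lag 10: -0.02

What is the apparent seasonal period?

4

The largest autocorrelation is r_4 = 0.55, with a weaker echo at lag 8 (0.35); the remaining lags stay at or below 0.02.
The dominant spike at lag 4 indicates a seasonal period of 4.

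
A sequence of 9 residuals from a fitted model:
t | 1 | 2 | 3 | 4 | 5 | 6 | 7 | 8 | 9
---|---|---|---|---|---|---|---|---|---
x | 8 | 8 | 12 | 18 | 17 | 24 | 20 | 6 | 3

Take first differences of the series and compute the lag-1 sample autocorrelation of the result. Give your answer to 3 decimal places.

First differences Δx: 0, 4, 6, -1, 7, -4, -14, -3
Mean of differences = -0.6250
Numerator Σ(Δx_t−Δx̄)(Δx_{t+1}−Δx̄) = 79.3594
Denominator Σ(Δx_t−Δx̄)² = 319.8750
r_1(Δx) = 79.3594 / 319.8750 = 0.248

0.248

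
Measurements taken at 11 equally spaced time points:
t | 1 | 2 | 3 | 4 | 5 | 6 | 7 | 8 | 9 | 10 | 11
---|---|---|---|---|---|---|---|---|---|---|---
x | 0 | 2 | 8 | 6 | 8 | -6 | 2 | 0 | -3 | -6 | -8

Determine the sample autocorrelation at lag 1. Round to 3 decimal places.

0.363

Mean x̄ = (0 + 2 + 8 + 6 + 8 − 6 + 2 + 0 − 3 − 6 − 8)/11 = 0.2727
Numerator Σ_{t=1}^{10}(x_t−x̄)(x_{t+1}−x̄) = 114.9256
Denominator Σ(x_t−x̄)² = 316.1818
r_1 = 114.9256 / 316.1818 = 0.363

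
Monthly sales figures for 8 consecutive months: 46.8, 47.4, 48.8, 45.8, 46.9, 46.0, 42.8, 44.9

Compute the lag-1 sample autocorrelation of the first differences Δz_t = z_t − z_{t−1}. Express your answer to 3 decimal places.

First differences Δz: 0.6, 1.4, -3.0, 1.1, -0.9, -3.2, 2.1
Mean of differences = -0.2714
Numerator Σ(Δz_t−Δz̄)(Δz_{t+1}−Δz̄) = -12.8122
Denominator Σ(Δz_t−Δz̄)² = 27.4743
r_1(Δz) = -12.8122 / 27.4743 = -0.466

-0.466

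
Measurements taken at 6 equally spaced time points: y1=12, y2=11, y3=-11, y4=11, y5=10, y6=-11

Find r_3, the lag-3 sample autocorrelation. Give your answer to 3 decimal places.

Mean ȳ = (12 + 11 − 11 + 11 + 10 − 11)/6 = 3.6667
Deviations from mean: 8.3333, 7.3333, -14.6667, 7.3333, 6.3333, -14.6667
Numerator Σ_{t=1}^{3}(y_t−ȳ)(y_{t+3}−ȳ) = 322.6667
Denominator Σ(y_t−ȳ)² = 647.3333
r_3 = 322.6667 / 647.3333 = 0.498

0.498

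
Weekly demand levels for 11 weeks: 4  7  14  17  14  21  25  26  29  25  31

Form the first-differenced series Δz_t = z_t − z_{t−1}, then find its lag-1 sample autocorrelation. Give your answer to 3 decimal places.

-0.345

First differences Δz: 3, 7, 3, -3, 7, 4, 1, 3, -4, 6
Mean of differences = 2.7000
Numerator Σ(Δz_t−Δz̄)(Δz_{t+1}−Δz̄) = -44.8900
Denominator Σ(Δz_t−Δz̄)² = 130.1000
r_1(Δz) = -44.8900 / 130.1000 = -0.345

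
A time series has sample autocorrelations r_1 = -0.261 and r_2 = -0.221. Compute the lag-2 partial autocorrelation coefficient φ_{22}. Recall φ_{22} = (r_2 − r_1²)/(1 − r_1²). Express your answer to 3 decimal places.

-0.310

φ_{22} = (r_2 − r_1²) / (1 − r_1²)
r_1² = (-0.261)² = 0.068121
Numerator = -0.221 − 0.0681 = -0.2891; denominator = 1 − 0.0681 = 0.9319
φ_{22} = -0.2891 / 0.9319 = -0.310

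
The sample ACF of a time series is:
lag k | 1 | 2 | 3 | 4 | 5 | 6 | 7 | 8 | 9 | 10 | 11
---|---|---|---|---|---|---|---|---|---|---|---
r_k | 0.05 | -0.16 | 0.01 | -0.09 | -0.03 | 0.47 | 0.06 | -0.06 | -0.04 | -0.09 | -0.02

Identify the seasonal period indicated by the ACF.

The largest autocorrelation is r_6 = 0.47; the remaining lags stay at or below 0.06.
The dominant spike at lag 6 indicates a seasonal period of 6.

6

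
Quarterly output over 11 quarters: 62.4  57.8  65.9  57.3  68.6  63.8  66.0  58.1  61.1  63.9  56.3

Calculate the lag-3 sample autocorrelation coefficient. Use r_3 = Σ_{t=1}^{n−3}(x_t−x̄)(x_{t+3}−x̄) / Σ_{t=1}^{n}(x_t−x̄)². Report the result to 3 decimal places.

Mean x̄ = (62.4 + 57.8 + 65.9 + 57.3 + 68.6 + 63.8 + 66.0 + 58.1 + 61.1 + 63.9 + 56.3)/11 = 61.9273
Numerator Σ_{t=1}^{8}(x_t−x̄)(x_{t+3}−x̄) = -38.6495
Denominator Σ(x_t−x̄)² = 169.9618
r_3 = -38.6495 / 169.9618 = -0.227

-0.227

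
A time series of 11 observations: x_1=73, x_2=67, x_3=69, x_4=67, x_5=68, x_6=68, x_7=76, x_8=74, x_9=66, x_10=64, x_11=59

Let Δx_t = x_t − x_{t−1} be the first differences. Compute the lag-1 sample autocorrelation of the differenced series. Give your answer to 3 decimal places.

0.010

First differences Δx: -6, 2, -2, 1, 0, 8, -2, -8, -2, -5
Mean of differences = -1.4000
Numerator Σ(Δx_t−Δx̄)(Δx_{t+1}−Δx̄) = 1.8400
Denominator Σ(Δx_t−Δx̄)² = 186.4000
r_1(Δx) = 1.8400 / 186.4000 = 0.010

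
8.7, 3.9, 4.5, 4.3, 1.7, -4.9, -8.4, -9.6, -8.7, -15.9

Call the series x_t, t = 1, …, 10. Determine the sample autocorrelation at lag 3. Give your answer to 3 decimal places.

0.187

Mean x̄ = (8.7 + 3.9 + 4.5 + 4.3 + 1.7 − 4.9 − 8.4 − 9.6 − 8.7 − 15.9)/10 = -2.4400
Σ(x_t−x̄)(x_{t+3}−x̄) = (75.0836) + (26.2476) + (-17.0724) + (-40.1704) + (-29.6424) + (15.3996) + (80.2216) = 110.0672
Denominator Σ(x_t−x̄)² = 588.2240
r_3 = 110.0672 / 588.2240 = 0.187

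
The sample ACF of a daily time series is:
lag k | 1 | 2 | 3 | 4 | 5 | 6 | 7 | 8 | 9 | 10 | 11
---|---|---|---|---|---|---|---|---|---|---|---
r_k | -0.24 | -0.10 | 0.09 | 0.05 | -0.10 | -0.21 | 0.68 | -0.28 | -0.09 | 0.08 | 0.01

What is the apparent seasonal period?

7

The largest autocorrelation is r_7 = 0.68; the remaining lags stay at or below 0.09.
The dominant spike at lag 7 indicates a seasonal period of 7.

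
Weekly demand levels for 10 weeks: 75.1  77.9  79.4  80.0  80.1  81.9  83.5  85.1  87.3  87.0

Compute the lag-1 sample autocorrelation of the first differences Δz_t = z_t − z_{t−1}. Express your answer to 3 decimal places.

-0.067

First differences Δz: 2.8, 1.5, 0.6, 0.1, 1.8, 1.6, 1.6, 2.2, -0.3
Mean of differences = 1.3222
Numerator Σ(Δz_t−Δz̄)(Δz_{t+1}−Δz̄) = -0.5372
Denominator Σ(Δz_t−Δz̄)² = 8.0156
r_1(Δz) = -0.5372 / 8.0156 = -0.067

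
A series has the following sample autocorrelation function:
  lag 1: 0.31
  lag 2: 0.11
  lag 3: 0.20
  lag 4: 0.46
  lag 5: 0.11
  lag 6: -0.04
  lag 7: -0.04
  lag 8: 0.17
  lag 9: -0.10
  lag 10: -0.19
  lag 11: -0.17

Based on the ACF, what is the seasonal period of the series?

The largest autocorrelation is r_4 = 0.46; the remaining lags stay at or below 0.31. The elevated value at lag 1 (0.31), dropping to 0.11 at lag 2, reflects decaying short-term dependence rather than seasonality.
The dominant spike at lag 4 indicates a seasonal period of 4.

4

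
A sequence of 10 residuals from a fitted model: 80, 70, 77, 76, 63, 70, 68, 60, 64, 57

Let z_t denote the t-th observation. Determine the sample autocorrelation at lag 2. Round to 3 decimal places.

0.314

Mean z̄ = (80 + 70 + 77 + 76 + 63 + 70 + 68 + 60 + 64 + 57)/10 = 68.5000
Numerator Σ_{t=1}^{8}(z_t−z̄)(z_{t+2}−z̄) = 163.5000
Denominator Σ(z_t−z̄)² = 520.5000
r_2 = 163.5000 / 520.5000 = 0.314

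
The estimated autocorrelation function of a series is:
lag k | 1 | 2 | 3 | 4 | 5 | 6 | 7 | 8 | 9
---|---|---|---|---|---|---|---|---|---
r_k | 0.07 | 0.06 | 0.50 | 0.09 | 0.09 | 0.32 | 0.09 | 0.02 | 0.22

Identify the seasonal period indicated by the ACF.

3

The largest autocorrelation is r_3 = 0.50, with weaker echoes at lags 6 (0.32) and 9 (0.22); the remaining lags stay at or below 0.09.
The dominant spike at lag 3 indicates a seasonal period of 3.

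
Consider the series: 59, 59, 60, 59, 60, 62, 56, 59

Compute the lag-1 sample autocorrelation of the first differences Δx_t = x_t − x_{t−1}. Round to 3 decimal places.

-0.577

First differences Δx: 0, 1, -1, 1, 2, -6, 3
Mean of differences = 0.0000
Numerator Σ(Δx_t−Δx̄)(Δx_{t+1}−Δx̄) = -30.0000
Denominator Σ(Δx_t−Δx̄)² = 52.0000
r_1(Δx) = -30.0000 / 52.0000 = -0.577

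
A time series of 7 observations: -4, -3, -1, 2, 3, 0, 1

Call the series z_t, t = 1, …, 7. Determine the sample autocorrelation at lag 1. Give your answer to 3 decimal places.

Mean z̄ = (-4 − 3 − 1 + 2 + 3 + 0 + 1)/7 = -0.2857
Σ(z_t−z̄)(z_{t+1}−z̄) = (10.0816) + (1.9388) + (-1.6327) + (7.5102) + (0.9388) + (0.3673) = 19.2041
Denominator Σ(z_t−z̄)² = 39.4286
r_1 = 19.2041 / 39.4286 = 0.487

0.487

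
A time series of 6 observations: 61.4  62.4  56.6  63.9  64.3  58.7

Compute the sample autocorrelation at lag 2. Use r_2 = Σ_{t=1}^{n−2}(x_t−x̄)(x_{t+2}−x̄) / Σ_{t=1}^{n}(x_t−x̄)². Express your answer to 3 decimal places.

-0.408

Mean x̄ = (61.4 + 62.4 + 56.6 + 63.9 + 64.3 + 58.7)/6 = 61.2167
Deviations from mean: 0.1833, 1.1833, -4.6167, 2.6833, 3.0833, -2.5167
Numerator Σ_{t=1}^{4}(x_t−x̄)(x_{t+2}−x̄) = -18.6589
Denominator Σ(x_t−x̄)² = 45.7883
r_2 = -18.6589 / 45.7883 = -0.408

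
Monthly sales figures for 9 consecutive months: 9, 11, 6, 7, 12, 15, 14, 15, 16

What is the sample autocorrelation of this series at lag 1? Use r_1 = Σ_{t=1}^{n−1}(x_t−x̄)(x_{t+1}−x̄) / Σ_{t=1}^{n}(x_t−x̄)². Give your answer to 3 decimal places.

0.570

Mean x̄ = (9 + 11 + 6 + 7 + 12 + 15 + 14 + 15 + 16)/9 = 11.6667
Numerator Σ_{t=1}^{8}(x_t−x̄)(x_{t+1}−x̄) = 61.5556
Denominator Σ(x_t−x̄)² = 108.0000
r_1 = 61.5556 / 108.0000 = 0.570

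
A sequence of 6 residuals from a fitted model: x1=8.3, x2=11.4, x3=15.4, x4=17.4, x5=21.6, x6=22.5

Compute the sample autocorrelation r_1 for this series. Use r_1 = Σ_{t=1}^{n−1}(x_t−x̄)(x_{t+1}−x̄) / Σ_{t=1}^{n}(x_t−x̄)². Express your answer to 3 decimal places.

Mean x̄ = (8.3 + 11.4 + 15.4 + 17.4 + 21.6 + 22.5)/6 = 16.1000
Deviations from mean: -7.8000, -4.7000, -0.7000, 1.3000, 5.5000, 6.4000
Σ(x_t−x̄)(x_{t+1}−x̄) = (36.6600) + (3.2900) + (-0.9100) + (7.1500) + (35.2000) = 81.3900
Denominator Σ(x_t−x̄)² = 156.3200
r_1 = 81.3900 / 156.3200 = 0.521

0.521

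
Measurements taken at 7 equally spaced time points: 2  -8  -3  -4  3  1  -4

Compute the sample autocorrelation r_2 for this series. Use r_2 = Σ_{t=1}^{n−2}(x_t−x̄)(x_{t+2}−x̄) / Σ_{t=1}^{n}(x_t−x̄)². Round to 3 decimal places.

Mean x̄ = (2 − 8 − 3 − 4 + 3 + 1 − 4)/7 = -1.8571
Deviations from mean: 3.8571, -6.1429, -1.1429, -2.1429, 4.8571, 2.8571, -2.1429
Σ(x_t−x̄)(x_{t+2}−x̄) = (-4.4082) + (13.1633) + (-5.5510) + (-6.1224) + (-10.4082) = -13.3265
Denominator Σ(x_t−x̄)² = 94.8571
r_2 = -13.3265 / 94.8571 = -0.140

-0.140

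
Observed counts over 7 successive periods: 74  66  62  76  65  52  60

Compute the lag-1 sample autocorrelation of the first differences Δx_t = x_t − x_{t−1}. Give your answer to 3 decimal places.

-0.297

First differences Δx: -8, -4, 14, -11, -13, 8
Mean of differences = -2.3333
Numerator Σ(Δx_t−Δx̄)(Δx_{t+1}−Δx̄) = -177.1111
Denominator Σ(Δx_t−Δx̄)² = 597.3333
r_1(Δx) = -177.1111 / 597.3333 = -0.297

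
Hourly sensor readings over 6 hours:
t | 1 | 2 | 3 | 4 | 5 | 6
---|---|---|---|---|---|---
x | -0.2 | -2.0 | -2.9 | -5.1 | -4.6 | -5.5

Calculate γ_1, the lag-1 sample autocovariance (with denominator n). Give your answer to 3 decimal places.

1.484

Mean x̄ = (-0.2 − 2.0 − 2.9 − 5.1 − 4.6 − 5.5)/6 = -3.3833
Deviations: 3.1833, 1.3833, 0.4833, -1.7167, -1.2167, -2.1167
Σ_{t=1}^{5}(x_t−x̄)(x_{t+1}−x̄) = 8.9064
γ_1 = 8.9064 / 6 = 1.484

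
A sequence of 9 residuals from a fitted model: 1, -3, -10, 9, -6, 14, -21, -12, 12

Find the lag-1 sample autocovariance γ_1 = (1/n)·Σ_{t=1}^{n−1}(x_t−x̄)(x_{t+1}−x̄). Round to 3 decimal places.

-49.080

Mean x̄ = (1 − 3 − 10 + 9 − 6 + 14 − 21 − 12 + 12)/9 = -1.7778
Σ_{t=1}^{8}(x_t−x̄)(x_{t+1}−x̄) = -441.7160
γ_1 = -441.7160 / 9 = -49.080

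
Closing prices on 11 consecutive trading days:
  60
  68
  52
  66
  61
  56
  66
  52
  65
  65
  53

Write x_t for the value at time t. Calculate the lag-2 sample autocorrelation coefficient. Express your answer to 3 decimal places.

0.025

Mean x̄ = (60 + 68 + 52 + 66 + 61 + 56 + 66 + 52 + 65 + 65 + 53)/11 = 60.3636
Numerator Σ_{t=1}^{9}(x_t−x̄)(x_{t+2}−x̄) = 9.4628
Denominator Σ(x_t−x̄)² = 378.5455
r_2 = 9.4628 / 378.5455 = 0.025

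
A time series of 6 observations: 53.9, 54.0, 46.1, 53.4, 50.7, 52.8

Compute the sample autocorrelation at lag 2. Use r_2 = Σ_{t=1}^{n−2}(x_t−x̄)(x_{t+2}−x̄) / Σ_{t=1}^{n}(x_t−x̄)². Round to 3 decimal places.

Mean x̄ = (53.9 + 54.0 + 46.1 + 53.4 + 50.7 + 52.8)/6 = 51.8167
Deviations from mean: 2.0833, 2.1833, -5.7167, 1.5833, -1.1167, 0.9833
Numerator Σ_{t=1}^{4}(x_t−x̄)(x_{t+2}−x̄) = -0.5122
Denominator Σ(x_t−x̄)² = 46.5083
r_2 = -0.5122 / 46.5083 = -0.011

-0.011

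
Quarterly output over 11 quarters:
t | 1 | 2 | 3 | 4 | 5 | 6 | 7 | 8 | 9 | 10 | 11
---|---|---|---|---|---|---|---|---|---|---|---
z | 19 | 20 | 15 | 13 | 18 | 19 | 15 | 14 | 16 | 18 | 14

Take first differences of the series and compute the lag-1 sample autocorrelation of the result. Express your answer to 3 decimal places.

-0.077

First differences Δz: 1, -5, -2, 5, 1, -4, -1, 2, 2, -4
Mean of differences = -0.5000
Numerator Σ(Δz_t−Δz̄)(Δz_{t+1}−Δz̄) = -7.2500
Denominator Σ(Δz_t−Δz̄)² = 94.5000
r_1(Δz) = -7.2500 / 94.5000 = -0.077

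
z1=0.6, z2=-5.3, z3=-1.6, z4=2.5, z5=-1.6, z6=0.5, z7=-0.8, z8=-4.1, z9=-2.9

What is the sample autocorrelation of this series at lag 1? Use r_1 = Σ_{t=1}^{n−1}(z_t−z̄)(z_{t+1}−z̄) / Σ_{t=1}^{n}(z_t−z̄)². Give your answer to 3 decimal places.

-0.112

Mean z̄ = (0.6 − 5.3 − 1.6 + 2.5 − 1.6 + 0.5 − 0.8 − 4.1 − 2.9)/9 = -1.4111
Numerator Σ_{t=1}^{8}(z_t−z̄)(z_{t+1}−z̄) = -5.3968
Denominator Σ(z_t−z̄)² = 48.0089
r_1 = -5.3968 / 48.0089 = -0.112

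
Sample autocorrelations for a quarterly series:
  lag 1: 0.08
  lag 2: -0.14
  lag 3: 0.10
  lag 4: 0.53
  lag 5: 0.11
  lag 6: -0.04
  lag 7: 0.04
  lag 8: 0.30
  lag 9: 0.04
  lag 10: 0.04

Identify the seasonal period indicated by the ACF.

The largest autocorrelation is r_4 = 0.53, with a weaker echo at lag 8 (0.30); the remaining lags stay at or below 0.11.
The dominant spike at lag 4 indicates a seasonal period of 4.

4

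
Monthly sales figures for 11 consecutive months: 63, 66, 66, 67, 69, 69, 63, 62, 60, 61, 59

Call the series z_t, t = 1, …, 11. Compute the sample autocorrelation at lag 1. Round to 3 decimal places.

Mean z̄ = (63 + 66 + 66 + 67 + 69 + 69 + 63 + 62 + 60 + 61 + 59)/11 = 64.0909
Numerator Σ_{t=1}^{10}(z_t−z̄)(z_{t+1}−z̄) = 79.3554
Denominator Σ(z_t−z̄)² = 122.9091
r_1 = 79.3554 / 122.9091 = 0.646

0.646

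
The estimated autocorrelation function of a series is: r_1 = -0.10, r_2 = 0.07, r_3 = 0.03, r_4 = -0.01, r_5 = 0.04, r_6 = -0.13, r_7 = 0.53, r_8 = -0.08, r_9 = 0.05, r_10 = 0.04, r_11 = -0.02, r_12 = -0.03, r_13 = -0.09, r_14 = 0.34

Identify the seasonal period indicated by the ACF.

The largest autocorrelation is r_7 = 0.53, with a weaker echo at lag 14 (0.34); the remaining lags stay at or below 0.07.
The dominant spike at lag 7 indicates a seasonal period of 7.

7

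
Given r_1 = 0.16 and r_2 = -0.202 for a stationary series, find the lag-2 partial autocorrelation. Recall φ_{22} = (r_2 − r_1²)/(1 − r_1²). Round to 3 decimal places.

-0.234

φ_{22} = (r_2 − r_1²) / (1 − r_1²)
r_1² = (0.16)² = 0.0256
Numerator = -0.202 − 0.0256 = -0.2276; denominator = 1 − 0.0256 = 0.9744
φ_{22} = -0.2276 / 0.9744 = -0.234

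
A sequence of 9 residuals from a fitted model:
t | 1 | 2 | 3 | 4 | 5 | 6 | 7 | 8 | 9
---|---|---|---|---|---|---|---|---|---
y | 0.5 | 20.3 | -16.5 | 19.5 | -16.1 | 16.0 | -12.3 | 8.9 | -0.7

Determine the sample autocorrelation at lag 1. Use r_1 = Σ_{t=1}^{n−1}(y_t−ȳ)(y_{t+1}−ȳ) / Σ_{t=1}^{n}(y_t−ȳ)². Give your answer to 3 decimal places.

Mean ȳ = (0.5 + 20.3 − 16.5 + 19.5 − 16.1 + 16.0 − 12.3 + 8.9 − 0.7)/9 = 2.1778
Numerator Σ_{t=1}^{8}(y_t−ȳ)(y_{t+1}−ȳ) = -1578.4627
Denominator Σ(y_t−ȳ)² = 1768.3556
r_1 = -1578.4627 / 1768.3556 = -0.893

-0.893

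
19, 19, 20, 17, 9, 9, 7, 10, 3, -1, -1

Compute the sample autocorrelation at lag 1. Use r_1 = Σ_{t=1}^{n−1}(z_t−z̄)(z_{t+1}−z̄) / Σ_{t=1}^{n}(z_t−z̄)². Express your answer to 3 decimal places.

Mean z̄ = (19 + 19 + 20 + 17 + 9 + 9 + 7 + 10 + 3 − 1 − 1)/11 = 10.0909
Numerator Σ_{t=1}^{10}(z_t−z̄)(z_{t+1}−z̄) = 435.7190
Denominator Σ(z_t−z̄)² = 612.9091
r_1 = 435.7190 / 612.9091 = 0.711

0.711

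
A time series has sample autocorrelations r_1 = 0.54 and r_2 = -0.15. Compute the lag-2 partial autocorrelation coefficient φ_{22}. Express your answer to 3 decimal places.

-0.623

φ_{22} = (r_2 − r_1²) / (1 − r_1²)
r_1² = (0.54)² = 0.2916
Numerator = -0.15 − 0.2916 = -0.4416; denominator = 1 − 0.2916 = 0.7084
φ_{22} = -0.4416 / 0.7084 = -0.623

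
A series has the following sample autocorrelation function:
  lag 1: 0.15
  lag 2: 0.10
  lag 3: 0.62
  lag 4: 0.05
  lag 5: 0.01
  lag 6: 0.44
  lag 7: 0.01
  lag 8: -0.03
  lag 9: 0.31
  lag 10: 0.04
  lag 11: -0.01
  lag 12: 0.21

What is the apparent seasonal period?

The largest autocorrelation is r_3 = 0.62, with weaker echoes at lags 6 (0.44), 9 (0.31) and 12 (0.21); the remaining lags stay at or below 0.15.
The dominant spike at lag 3 indicates a seasonal period of 3.

3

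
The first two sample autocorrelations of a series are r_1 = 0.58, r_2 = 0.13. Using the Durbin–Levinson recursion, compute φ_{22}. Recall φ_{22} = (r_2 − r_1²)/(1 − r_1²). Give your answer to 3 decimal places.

φ_{22} = (r_2 − r_1²) / (1 − r_1²)
r_1² = (0.58)² = 0.3364
Numerator = 0.13 − 0.3364 = -0.2064; denominator = 1 − 0.3364 = 0.6636
φ_{22} = -0.2064 / 0.6636 = -0.311

-0.311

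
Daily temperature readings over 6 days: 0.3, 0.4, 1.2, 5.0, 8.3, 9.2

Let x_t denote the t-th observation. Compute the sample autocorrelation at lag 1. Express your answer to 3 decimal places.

0.584

Mean x̄ = (0.3 + 0.4 + 1.2 + 5.0 + 8.3 + 9.2)/6 = 4.0667
Σ(x_t−x̄)(x_{t+1}−x̄) = (13.8111) + (10.5111) + (-2.6756) + (3.9511) + (21.7311) = 47.3289
Denominator Σ(x_t−x̄)² = 80.9933
r_1 = 47.3289 / 80.9933 = 0.584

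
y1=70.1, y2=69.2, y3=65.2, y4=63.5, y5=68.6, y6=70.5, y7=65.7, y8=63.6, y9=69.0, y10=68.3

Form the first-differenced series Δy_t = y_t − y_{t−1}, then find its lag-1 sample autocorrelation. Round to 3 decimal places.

First differences Δy: -0.9, -4.0, -1.7, 5.1, 1.9, -4.8, -2.1, 5.4, -0.7
Mean of differences = -0.2000
Numerator Σ(Δy_t−Δȳ)(Δy_{t+1}−Δȳ) = -2.8200
Denominator Σ(Δy_t−Δȳ)² = 106.0600
r_1(Δy) = -2.8200 / 106.0600 = -0.027

-0.027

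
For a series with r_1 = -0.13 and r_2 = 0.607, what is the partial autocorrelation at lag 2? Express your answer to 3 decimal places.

0.600

φ_{22} = (r_2 − r_1²) / (1 − r_1²)
r_1² = (-0.13)² = 0.0169
Numerator = 0.607 − 0.0169 = 0.5901; denominator = 1 − 0.0169 = 0.9831
φ_{22} = 0.5901 / 0.9831 = 0.600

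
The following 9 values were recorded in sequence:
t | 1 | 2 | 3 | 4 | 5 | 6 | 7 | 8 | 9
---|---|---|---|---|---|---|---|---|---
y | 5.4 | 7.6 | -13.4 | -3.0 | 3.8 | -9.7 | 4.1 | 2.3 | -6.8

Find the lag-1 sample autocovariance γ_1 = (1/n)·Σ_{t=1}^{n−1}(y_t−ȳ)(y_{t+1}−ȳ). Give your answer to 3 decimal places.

Mean ȳ = (5.4 + 7.6 − 13.4 − 3.0 + 3.8 − 9.7 + 4.1 + 2.3 − 6.8)/9 = -1.0778
Σ_{t=1}^{8}(y_t−ȳ)(y_{t+1}−ȳ) = -124.9472
γ_1 = -124.9472 / 9 = -13.883

-13.883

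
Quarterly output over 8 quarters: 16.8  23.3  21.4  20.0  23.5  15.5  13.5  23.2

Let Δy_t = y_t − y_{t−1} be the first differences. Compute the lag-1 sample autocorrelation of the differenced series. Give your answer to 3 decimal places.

-0.175

First differences Δy: 6.5, -1.9, -1.4, 3.5, -8.0, -2.0, 9.7
Mean of differences = 0.9143
Numerator Σ(Δy_t−Δȳ)(Δy_{t+1}−Δȳ) = -37.8659
Denominator Σ(Δy_t−Δȳ)² = 216.3086
r_1(Δy) = -37.8659 / 216.3086 = -0.175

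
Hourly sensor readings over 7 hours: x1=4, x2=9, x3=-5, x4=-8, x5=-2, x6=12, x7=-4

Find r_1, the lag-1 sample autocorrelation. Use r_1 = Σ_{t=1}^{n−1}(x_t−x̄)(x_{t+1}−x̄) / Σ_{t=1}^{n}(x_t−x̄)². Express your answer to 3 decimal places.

-0.090

Mean x̄ = (4 + 9 − 5 − 8 − 2 + 12 − 4)/7 = 0.8571
Deviations from mean: 3.1429, 8.1429, -5.8571, -8.8571, -2.8571, 11.1429, -4.8571
Σ(x_t−x̄)(x_{t+1}−x̄) = (25.5918) + (-47.6939) + (51.8776) + (25.3061) + (-31.8367) + (-54.1224) = -30.8776
Denominator Σ(x_t−x̄)² = 344.8571
r_1 = -30.8776 / 344.8571 = -0.090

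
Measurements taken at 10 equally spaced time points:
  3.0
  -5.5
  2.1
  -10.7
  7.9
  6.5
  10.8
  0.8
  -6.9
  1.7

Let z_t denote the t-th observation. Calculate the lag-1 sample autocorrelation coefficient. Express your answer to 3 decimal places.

Mean z̄ = (3.0 − 5.5 + 2.1 − 10.7 + 7.9 + 6.5 + 10.8 + 0.8 − 6.9 + 1.7)/10 = 0.9700
Numerator Σ_{t=1}^{9}(z_t−z̄)(z_{t+1}−z̄) = -27.9009
Denominator Σ(z_t−z̄)² = 421.1810
r_1 = -27.9009 / 421.1810 = -0.066

-0.066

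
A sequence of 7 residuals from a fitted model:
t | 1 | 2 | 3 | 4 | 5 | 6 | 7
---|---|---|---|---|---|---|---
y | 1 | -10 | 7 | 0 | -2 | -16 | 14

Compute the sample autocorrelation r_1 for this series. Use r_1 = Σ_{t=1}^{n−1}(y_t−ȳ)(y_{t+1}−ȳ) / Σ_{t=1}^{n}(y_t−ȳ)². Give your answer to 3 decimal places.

Mean ȳ = (1 − 10 + 7 + 0 − 2 − 16 + 14)/7 = -0.8571
Deviations from mean: 1.8571, -9.1429, 7.8571, 0.8571, -1.1429, -15.1429, 14.8571
Numerator Σ_{t=1}^{6}(y_t−ȳ)(y_{t+1}−ȳ) = -290.7347
Denominator Σ(y_t−ȳ)² = 600.8571
r_1 = -290.7347 / 600.8571 = -0.484

-0.484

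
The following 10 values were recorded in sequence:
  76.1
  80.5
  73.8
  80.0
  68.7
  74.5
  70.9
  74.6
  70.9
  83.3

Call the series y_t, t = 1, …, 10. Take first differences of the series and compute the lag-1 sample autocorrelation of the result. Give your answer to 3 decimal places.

First differences Δy: 4.4, -6.7, 6.2, -11.3, 5.8, -3.6, 3.7, -3.7, 12.4
Mean of differences = 0.8000
Numerator Σ(Δy_t−Δȳ)(Δy_{t+1}−Δȳ) = -293.3500
Denominator Σ(Δy_t−Δȳ)² = 452.3600
r_1(Δy) = -293.3500 / 452.3600 = -0.648

-0.648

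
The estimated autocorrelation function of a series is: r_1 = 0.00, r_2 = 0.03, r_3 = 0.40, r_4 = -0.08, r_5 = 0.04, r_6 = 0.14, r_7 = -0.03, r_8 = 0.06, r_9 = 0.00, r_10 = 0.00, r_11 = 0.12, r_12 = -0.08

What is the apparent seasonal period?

3

The largest autocorrelation is r_3 = 0.40; the remaining lags stay at or below 0.14.
The dominant spike at lag 3 indicates a seasonal period of 3.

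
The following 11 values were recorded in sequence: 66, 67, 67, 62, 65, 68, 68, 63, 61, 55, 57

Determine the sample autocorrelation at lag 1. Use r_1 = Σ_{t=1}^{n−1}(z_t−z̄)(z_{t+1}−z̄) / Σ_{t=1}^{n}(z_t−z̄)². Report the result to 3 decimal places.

Mean z̄ = (66 + 67 + 67 + 62 + 65 + 68 + 68 + 63 + 61 + 55 + 57)/11 = 63.5455
Numerator Σ_{t=1}^{10}(z_t−z̄)(z_{t+1}−z̄) = 115.7934
Denominator Σ(z_t−z̄)² = 196.7273
r_1 = 115.7934 / 196.7273 = 0.589

0.589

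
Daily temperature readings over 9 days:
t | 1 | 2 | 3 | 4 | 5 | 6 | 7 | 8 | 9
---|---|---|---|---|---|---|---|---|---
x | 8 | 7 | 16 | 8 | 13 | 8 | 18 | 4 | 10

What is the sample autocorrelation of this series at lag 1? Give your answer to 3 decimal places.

Mean x̄ = (8 + 7 + 16 + 8 + 13 + 8 + 18 + 4 + 10)/9 = 10.2222
Numerator Σ_{t=1}^{8}(x_t−x̄)(x_{t+1}−x̄) = -100.9383
Denominator Σ(x_t−x̄)² = 165.5556
r_1 = -100.9383 / 165.5556 = -0.610

-0.610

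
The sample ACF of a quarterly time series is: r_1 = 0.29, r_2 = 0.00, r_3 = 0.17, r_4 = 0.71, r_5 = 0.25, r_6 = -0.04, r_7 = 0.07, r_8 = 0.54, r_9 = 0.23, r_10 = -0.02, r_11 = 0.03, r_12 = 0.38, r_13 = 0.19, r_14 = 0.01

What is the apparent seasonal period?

The largest autocorrelation is r_4 = 0.71, with weaker echoes at lags 8 (0.54) and 12 (0.38); the remaining lags stay at or below 0.29. The elevated value at lag 1 (0.29), dropping to 0.00 at lag 2, reflects decaying short-term dependence rather than seasonality.
The dominant spike at lag 4 indicates a seasonal period of 4.

4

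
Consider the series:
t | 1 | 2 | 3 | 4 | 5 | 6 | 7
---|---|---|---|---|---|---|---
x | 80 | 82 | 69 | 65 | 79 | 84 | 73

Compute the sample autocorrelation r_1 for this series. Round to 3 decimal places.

Mean x̄ = (80 + 82 + 69 + 65 + 79 + 84 + 73)/7 = 76.0000
Σ(x_t−x̄)(x_{t+1}−x̄) = (24.0000) + (-42.0000) + (77.0000) + (-33.0000) + (24.0000) + (-24.0000) = 26.0000
Denominator Σ(x_t−x̄)² = 304.0000
r_1 = 26.0000 / 304.0000 = 0.086

0.086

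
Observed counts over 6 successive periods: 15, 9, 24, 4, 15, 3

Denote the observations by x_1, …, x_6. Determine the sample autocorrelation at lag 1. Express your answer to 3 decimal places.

Mean x̄ = (15 + 9 + 24 + 4 + 15 + 3)/6 = 11.6667
Σ(x_t−x̄)(x_{t+1}−x̄) = (-8.8889) + (-32.8889) + (-94.5556) + (-25.5556) + (-28.8889) = -190.7778
Denominator Σ(x_t−x̄)² = 315.3333
r_1 = -190.7778 / 315.3333 = -0.605

-0.605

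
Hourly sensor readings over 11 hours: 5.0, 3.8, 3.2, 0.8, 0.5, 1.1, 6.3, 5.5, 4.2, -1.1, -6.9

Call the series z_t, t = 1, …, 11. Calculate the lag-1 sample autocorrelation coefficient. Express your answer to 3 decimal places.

Mean z̄ = (5.0 + 3.8 + 3.2 + 0.8 + 0.5 + 1.1 + 6.3 + 5.5 + 4.2 − 1.1 − 6.9)/11 = 2.0364
Numerator Σ_{t=1}^{10}(z_t−z̄)(z_{t+1}−z̄) = 48.6896
Denominator Σ(z_t−z̄)² = 142.5655
r_1 = 48.6896 / 142.5655 = 0.342

0.342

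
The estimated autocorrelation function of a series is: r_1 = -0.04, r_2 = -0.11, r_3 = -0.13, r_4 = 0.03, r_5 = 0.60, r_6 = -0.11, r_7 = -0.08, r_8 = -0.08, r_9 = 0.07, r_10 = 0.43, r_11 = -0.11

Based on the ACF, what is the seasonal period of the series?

5

The largest autocorrelation is r_5 = 0.60, with a weaker echo at lag 10 (0.43); the remaining lags stay at or below 0.07.
The dominant spike at lag 5 indicates a seasonal period of 5.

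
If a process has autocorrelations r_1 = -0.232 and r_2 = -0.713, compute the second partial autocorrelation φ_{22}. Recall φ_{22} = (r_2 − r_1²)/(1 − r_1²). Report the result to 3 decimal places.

φ_{22} = (r_2 − r_1²) / (1 − r_1²)
r_1² = (-0.232)² = 0.053824
Numerator = -0.713 − 0.0538 = -0.7668; denominator = 1 − 0.0538 = 0.9462
φ_{22} = -0.7668 / 0.9462 = -0.810

-0.810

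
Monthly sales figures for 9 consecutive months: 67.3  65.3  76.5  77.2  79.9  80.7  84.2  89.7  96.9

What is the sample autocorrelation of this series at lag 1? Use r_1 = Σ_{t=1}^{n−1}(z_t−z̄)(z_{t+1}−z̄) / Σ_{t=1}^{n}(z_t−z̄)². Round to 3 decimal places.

Mean z̄ = (67.3 + 65.3 + 76.5 + 77.2 + 79.9 + 80.7 + 84.2 + 89.7 + 96.9)/9 = 79.7444
Numerator Σ_{t=1}^{8}(z_t−z̄)(z_{t+1}−z̄) = 454.0336
Denominator Σ(z_t−z̄)² = 794.7222
r_1 = 454.0336 / 794.7222 = 0.571

0.571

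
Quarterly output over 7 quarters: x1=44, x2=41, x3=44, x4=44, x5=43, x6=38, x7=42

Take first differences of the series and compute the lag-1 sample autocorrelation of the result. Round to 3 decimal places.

-0.423

First differences Δx: -3, 3, 0, -1, -5, 4
Mean of differences = -0.3333
Numerator Σ(Δx_t−Δx̄)(Δx_{t+1}−Δx̄) = -25.1111
Denominator Σ(Δx_t−Δx̄)² = 59.3333
r_1(Δx) = -25.1111 / 59.3333 = -0.423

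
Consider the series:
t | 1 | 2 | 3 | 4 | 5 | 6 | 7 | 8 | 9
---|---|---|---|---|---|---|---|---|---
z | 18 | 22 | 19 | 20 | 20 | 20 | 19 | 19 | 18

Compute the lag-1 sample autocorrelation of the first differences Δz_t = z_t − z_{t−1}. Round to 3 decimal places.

-0.536

First differences Δz: 4, -3, 1, 0, 0, -1, 0, -1
Mean of differences = 0.0000
Numerator Σ(Δz_t−Δz̄)(Δz_{t+1}−Δz̄) = -15.0000
Denominator Σ(Δz_t−Δz̄)² = 28.0000
r_1(Δz) = -15.0000 / 28.0000 = -0.536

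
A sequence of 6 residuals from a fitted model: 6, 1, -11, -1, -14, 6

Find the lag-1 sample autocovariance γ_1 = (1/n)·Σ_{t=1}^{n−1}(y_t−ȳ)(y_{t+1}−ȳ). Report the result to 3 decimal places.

-20.477

Mean ȳ = (6 + 1 − 11 − 1 − 14 + 6)/6 = -2.1667
Deviations: 8.1667, 3.1667, -8.8333, 1.1667, -11.8333, 8.1667
Σ_{t=1}^{5}(y_t−ȳ)(y_{t+1}−ȳ) = -122.8611
γ_1 = -122.8611 / 6 = -20.477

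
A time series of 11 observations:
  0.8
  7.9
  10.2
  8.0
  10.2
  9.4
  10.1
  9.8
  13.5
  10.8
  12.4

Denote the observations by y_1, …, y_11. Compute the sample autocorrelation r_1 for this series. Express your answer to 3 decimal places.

0.199

Mean ȳ = (0.8 + 7.9 + 10.2 + 8.0 + 10.2 + 9.4 + 10.1 + 9.8 + 13.5 + 10.8 + 12.4)/11 = 9.3727
Numerator Σ_{t=1}^{10}(y_t−ȳ)(y_{t+1}−ȳ) = 21.4638
Denominator Σ(y_t−ȳ)² = 107.8618
r_1 = 21.4638 / 107.8618 = 0.199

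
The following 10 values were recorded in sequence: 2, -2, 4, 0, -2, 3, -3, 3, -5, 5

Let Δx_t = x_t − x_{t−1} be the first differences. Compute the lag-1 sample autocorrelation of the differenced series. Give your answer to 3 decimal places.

-0.732

First differences Δx: -4, 6, -4, -2, 5, -6, 6, -8, 10
Mean of differences = 0.3333
Numerator Σ(Δx_t−Δx̄)(Δx_{t+1}−Δx̄) = -243.1111
Denominator Σ(Δx_t−Δx̄)² = 332.0000
r_1(Δx) = -243.1111 / 332.0000 = -0.732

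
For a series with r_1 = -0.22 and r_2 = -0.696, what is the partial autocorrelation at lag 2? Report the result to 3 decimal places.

φ_{22} = (r_2 − r_1²) / (1 − r_1²)
r_1² = (-0.22)² = 0.0484
Numerator = -0.696 − 0.0484 = -0.7444; denominator = 1 − 0.0484 = 0.9516
φ_{22} = -0.7444 / 0.9516 = -0.782

-0.782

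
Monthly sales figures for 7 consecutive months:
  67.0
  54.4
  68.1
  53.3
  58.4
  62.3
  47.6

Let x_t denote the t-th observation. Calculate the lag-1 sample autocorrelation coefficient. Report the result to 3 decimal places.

-0.488

Mean x̄ = (67.0 + 54.4 + 68.1 + 53.3 + 58.4 + 62.3 + 47.6)/7 = 58.7286
Deviations from mean: 8.2714, -4.3286, 9.3714, -5.4286, -0.3286, 3.5714, -11.1286
Σ(x_t−x̄)(x_{t+1}−x̄) = (-35.8035) + (-40.5649) + (-50.8735) + (1.7837) + (-1.1735) + (-39.7449) = -166.3765
Denominator Σ(x_t−x̄)² = 341.1543
r_1 = -166.3765 / 341.1543 = -0.488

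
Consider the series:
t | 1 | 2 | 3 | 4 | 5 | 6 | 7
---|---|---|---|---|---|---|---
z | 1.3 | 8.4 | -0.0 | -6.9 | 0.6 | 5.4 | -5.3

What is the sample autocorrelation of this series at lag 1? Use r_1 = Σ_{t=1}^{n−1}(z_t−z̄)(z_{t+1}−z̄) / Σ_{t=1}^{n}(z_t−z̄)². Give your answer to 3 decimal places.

-0.129

Mean z̄ = (1.3 + 8.4 − 0.0 − 6.9 + 0.6 + 5.4 − 5.3)/7 = 0.5000
Deviations from mean: 0.8000, 7.9000, -0.5000, -7.4000, 0.1000, 4.9000, -5.8000
Numerator Σ_{t=1}^{6}(z_t−z̄)(z_{t+1}−z̄) = -22.6000
Denominator Σ(z_t−z̄)² = 175.7200
r_1 = -22.6000 / 175.7200 = -0.129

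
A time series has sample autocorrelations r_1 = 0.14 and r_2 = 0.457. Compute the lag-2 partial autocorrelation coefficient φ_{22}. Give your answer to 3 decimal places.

0.446

φ_{22} = (r_2 − r_1²) / (1 − r_1²)
r_1² = (0.14)² = 0.0196
Numerator = 0.457 − 0.0196 = 0.4374; denominator = 1 − 0.0196 = 0.9804
φ_{22} = 0.4374 / 0.9804 = 0.446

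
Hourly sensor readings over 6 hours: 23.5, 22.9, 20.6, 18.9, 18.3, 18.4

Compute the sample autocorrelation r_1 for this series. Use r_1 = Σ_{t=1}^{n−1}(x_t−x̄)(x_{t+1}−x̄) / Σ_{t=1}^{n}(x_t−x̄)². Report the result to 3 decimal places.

0.577

Mean x̄ = (23.5 + 22.9 + 20.6 + 18.9 + 18.3 + 18.4)/6 = 20.4333
Deviations from mean: 3.0667, 2.4667, 0.1667, -1.5333, -2.1333, -2.0333
Σ(x_t−x̄)(x_{t+1}−x̄) = (7.5644) + (0.4111) + (-0.2556) + (3.2711) + (4.3378) = 15.3289
Denominator Σ(x_t−x̄)² = 26.5533
r_1 = 15.3289 / 26.5533 = 0.577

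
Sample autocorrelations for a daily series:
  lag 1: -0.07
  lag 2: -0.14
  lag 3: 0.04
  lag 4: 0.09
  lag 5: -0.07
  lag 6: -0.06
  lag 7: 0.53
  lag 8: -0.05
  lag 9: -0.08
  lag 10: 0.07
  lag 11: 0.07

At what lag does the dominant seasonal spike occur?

7

The largest autocorrelation is r_7 = 0.53; the remaining lags stay at or below 0.09.
The dominant spike at lag 7 indicates a seasonal period of 7.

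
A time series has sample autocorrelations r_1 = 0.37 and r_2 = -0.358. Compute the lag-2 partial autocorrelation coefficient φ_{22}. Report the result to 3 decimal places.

φ_{22} = (r_2 − r_1²) / (1 − r_1²)
r_1² = (0.37)² = 0.1369
Numerator = -0.358 − 0.1369 = -0.4949; denominator = 1 − 0.1369 = 0.8631
φ_{22} = -0.4949 / 0.8631 = -0.573

-0.573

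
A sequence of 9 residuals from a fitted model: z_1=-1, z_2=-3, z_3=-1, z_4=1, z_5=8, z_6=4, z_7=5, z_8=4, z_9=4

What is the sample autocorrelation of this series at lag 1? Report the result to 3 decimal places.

0.536

Mean z̄ = (-1 − 3 − 1 + 1 + 8 + 4 + 5 + 4 + 4)/9 = 2.3333
Numerator Σ_{t=1}^{8}(z_t−z̄)(z_{t+1}−z̄) = 53.5556
Denominator Σ(z_t−z̄)² = 100.0000
r_1 = 53.5556 / 100.0000 = 0.536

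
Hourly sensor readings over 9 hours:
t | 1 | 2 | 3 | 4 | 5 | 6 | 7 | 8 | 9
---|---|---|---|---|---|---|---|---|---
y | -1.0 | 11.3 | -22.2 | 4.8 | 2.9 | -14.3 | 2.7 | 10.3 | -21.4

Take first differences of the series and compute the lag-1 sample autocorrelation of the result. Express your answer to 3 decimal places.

First differences Δy: 12.3, -33.5, 27.0, -1.9, -17.2, 17.0, 7.6, -31.7
Mean of differences = -2.5500
Numerator Σ(Δy_t−Δȳ)(Δy_{t+1}−Δȳ) = -1748.3425
Denominator Σ(Δy_t−Δȳ)² = 3601.6200
r_1(Δy) = -1748.3425 / 3601.6200 = -0.485

-0.485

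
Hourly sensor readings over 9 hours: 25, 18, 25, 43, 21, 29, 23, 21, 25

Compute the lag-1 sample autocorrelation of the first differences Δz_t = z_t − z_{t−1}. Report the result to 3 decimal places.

-0.525

First differences Δz: -7, 7, 18, -22, 8, -6, -2, 4
Mean of differences = 0.0000
Numerator Σ(Δz_t−Δz̄)(Δz_{t+1}−Δz̄) = -539.0000
Denominator Σ(Δz_t−Δz̄)² = 1026.0000
r_1(Δz) = -539.0000 / 1026.0000 = -0.525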